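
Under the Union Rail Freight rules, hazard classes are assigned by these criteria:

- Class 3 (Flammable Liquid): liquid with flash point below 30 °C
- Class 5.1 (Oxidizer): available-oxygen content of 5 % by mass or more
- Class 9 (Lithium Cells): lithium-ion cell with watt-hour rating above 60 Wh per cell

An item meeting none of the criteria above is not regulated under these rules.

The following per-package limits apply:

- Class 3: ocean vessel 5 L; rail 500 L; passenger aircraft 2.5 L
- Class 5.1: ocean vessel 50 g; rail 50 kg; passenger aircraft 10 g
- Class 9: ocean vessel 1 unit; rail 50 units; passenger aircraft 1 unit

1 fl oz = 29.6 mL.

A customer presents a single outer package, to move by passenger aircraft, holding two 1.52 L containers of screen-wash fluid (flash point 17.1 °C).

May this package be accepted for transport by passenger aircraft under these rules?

No

With flash point 17.1 °C (< 30 °C), the screen-wash fluid falls in Class 3.
Class 3 quantity: two 1.52 L containers = 3.04 L.
That exceeds the Class 3 passenger aircraft limit of 2.5 L.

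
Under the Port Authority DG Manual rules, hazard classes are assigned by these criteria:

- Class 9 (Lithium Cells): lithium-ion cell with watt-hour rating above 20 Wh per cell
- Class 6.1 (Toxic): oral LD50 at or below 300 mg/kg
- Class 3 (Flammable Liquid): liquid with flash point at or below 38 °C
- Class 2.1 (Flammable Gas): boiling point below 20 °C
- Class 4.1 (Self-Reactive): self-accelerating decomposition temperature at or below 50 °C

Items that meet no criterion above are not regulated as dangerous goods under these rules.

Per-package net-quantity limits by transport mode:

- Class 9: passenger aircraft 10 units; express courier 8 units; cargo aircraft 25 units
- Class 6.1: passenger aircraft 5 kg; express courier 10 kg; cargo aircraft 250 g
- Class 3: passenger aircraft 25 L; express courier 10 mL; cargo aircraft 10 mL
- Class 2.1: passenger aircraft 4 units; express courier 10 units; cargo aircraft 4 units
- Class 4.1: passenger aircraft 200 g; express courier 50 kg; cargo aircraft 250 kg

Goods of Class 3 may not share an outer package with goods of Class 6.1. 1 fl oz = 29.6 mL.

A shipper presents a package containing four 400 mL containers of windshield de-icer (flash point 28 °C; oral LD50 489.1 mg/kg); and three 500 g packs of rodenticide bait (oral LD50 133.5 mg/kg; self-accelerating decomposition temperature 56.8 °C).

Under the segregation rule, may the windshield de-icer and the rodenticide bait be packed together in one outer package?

No

The windshield de-icer has flash point 28 °C, which is ≤ 38 °C, so it is Class 3 (Flammable Liquid).
The rodenticide bait has oral LD50 133.5 mg/kg, which is ≤ 300 mg/kg, so it is Class 6.1 (Toxic).
Class 3 and Class 6.1 may not share an outer package.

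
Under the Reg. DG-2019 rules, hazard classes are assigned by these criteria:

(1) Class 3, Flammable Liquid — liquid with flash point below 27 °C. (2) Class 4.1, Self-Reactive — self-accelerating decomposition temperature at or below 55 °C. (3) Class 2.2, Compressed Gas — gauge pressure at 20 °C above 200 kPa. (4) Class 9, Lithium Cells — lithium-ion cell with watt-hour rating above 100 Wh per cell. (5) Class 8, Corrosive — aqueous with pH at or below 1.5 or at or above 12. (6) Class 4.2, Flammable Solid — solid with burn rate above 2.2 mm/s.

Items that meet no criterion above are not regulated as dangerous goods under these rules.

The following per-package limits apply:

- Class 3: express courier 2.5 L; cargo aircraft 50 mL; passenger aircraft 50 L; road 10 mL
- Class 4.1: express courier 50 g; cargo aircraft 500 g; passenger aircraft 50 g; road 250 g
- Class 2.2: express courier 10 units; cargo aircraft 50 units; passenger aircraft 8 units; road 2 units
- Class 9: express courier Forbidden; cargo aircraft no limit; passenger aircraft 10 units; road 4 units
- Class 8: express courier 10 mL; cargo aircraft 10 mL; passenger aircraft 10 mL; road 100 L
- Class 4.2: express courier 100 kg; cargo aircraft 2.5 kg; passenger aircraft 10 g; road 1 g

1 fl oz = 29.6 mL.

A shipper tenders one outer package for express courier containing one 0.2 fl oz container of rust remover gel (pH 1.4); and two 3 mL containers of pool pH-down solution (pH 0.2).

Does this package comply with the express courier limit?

No

Rust remover gel: pH 1.4 ≤ 1.5 → Class 8 (Corrosive).
With pH 0.2 (≤ 1.5), the pool pH-down solution falls in Class 8.
Class 8 net quantity: (one 0.2 fl oz container = 5.92 mL) + (two 3 mL containers = 6 mL) = 11.92 mL.
11.92 mL > 10 mL (express courier limit, Class 8) — over the limit.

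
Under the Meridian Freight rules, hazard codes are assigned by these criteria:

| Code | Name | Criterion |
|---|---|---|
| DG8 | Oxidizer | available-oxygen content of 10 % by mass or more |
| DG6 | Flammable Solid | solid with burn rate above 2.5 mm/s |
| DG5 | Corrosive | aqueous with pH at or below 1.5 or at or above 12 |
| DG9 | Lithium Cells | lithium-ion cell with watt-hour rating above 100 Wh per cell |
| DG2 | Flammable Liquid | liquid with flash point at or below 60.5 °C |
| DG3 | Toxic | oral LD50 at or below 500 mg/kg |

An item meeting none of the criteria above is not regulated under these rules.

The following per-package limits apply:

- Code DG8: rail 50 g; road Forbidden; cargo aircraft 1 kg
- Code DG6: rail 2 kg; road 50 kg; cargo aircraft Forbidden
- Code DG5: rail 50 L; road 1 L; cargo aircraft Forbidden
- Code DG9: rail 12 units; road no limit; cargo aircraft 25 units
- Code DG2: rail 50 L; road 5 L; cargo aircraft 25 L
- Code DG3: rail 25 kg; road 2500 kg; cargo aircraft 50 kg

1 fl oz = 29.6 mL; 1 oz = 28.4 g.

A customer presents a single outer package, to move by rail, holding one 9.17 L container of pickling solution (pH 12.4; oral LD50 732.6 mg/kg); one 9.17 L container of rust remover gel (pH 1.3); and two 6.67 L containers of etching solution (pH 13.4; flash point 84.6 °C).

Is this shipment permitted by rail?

Yes

With pH 12.4 (≥ 12), the pickling solution falls in Code DG5.
Rust remover gel: pH 1.3 ≤ 1.5 → Code DG5 (Corrosive).
pH 13.4 meets the Code DG5 criterion (Corrosive), so the etching solution is Code DG5.
Code DG5 net quantity: 9.17 L + 9.17 L + (two 6.67 L containers = 13.34 L) = 31.68 L.
That is within the Code DG5 rail limit of 50 L.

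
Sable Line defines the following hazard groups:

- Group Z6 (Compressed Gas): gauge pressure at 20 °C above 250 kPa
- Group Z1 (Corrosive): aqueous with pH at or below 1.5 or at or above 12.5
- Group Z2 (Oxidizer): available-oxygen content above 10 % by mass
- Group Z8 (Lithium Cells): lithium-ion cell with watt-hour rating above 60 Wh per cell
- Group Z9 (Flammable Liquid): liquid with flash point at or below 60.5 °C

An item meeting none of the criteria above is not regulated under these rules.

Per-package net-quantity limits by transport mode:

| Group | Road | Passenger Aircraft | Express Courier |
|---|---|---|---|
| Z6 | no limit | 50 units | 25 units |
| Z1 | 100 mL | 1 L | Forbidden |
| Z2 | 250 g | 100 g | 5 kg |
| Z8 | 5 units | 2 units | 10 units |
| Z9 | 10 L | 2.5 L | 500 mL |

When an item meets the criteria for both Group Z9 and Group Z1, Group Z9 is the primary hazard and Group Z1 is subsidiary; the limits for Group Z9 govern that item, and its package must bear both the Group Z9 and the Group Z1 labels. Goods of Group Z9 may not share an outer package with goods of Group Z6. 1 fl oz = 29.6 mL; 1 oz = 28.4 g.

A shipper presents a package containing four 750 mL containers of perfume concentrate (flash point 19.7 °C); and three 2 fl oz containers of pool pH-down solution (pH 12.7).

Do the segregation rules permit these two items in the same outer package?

Perfume concentrate: flash point 19.7 °C ≤ 60.5 °C → Group Z9 (Flammable Liquid).
Pool pH-down solution: pH 12.7 ≥ 12.5 → Group Z1 (Corrosive).
No segregation rule bars Group Z9 with Group Z1.

Yes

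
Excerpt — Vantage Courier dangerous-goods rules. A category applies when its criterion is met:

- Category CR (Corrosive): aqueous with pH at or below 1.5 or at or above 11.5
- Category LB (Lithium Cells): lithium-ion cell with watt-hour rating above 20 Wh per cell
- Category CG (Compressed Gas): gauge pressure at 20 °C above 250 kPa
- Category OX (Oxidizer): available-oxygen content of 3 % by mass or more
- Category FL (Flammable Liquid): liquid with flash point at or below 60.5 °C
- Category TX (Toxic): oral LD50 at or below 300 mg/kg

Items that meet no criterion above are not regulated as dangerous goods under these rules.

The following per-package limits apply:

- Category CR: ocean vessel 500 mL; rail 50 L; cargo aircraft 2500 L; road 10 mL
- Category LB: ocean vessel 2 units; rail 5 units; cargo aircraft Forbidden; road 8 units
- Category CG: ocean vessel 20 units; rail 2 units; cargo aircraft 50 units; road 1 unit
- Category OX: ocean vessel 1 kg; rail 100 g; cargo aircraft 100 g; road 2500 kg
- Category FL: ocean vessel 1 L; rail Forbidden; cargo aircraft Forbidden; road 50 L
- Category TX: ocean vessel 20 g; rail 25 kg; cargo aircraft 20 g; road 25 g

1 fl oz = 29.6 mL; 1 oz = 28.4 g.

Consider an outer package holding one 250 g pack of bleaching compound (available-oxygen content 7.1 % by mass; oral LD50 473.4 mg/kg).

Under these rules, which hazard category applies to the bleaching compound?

Category OX

The bleaching compound has available-oxygen content 7.1 % by mass, which is ≥ 3 % by mass, so it is Category OX (Oxidizer).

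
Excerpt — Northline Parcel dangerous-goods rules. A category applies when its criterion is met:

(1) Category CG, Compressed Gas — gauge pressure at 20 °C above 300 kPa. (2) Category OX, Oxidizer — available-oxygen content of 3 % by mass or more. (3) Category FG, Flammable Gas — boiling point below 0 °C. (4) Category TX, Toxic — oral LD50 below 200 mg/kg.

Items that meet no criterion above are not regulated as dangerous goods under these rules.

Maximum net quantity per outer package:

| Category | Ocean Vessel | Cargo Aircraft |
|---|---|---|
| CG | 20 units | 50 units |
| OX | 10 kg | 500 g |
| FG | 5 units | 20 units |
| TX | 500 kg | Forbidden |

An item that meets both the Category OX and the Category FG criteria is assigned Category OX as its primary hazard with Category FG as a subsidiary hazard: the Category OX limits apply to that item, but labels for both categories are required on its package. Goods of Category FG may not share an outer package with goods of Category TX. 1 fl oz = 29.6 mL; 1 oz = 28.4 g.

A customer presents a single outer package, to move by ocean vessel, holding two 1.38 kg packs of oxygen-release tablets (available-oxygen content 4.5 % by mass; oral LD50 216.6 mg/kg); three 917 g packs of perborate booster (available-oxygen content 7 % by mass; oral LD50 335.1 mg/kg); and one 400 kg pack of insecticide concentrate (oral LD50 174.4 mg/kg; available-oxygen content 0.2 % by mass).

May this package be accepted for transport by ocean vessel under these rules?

With available-oxygen content 4.5 % by mass (≥ 3 % by mass), the oxygen-release tablets fall in Category OX.
With available-oxygen content 7 % by mass (≥ 3 % by mass), the perborate booster falls in Category OX.
Insecticide concentrate: oral LD50 174.4 mg/kg < 200 mg/kg → Category TX (Toxic).
Total Category OX: (two 1.38 kg packs = 2.76 kg) + (three 917 g packs = 2.751 kg) = 5.511 kg.
5.511 kg ≤ 10 kg (ocean vessel limit, Category OX) — within limit.
Category TX quantity: 400 kg.
400 kg is within the ocean vessel limit of 500 kg for Category TX.
The segregation rule (Category FG with Category TX) does not apply to Category OX with Category TX.
Every hazard category is within its ocean vessel limit and no segregation rule is violated.

Yes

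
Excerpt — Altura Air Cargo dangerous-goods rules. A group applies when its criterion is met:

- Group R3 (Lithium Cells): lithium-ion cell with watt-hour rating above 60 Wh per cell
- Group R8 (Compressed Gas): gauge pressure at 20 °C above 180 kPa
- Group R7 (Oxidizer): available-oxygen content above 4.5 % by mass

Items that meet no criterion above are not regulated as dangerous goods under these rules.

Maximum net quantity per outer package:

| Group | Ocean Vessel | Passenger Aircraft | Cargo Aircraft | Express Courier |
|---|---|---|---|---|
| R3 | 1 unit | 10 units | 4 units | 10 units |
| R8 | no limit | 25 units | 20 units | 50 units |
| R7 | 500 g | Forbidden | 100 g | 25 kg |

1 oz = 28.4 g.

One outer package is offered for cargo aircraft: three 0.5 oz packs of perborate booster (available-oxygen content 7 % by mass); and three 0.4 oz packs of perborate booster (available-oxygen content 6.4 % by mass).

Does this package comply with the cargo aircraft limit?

Yes

With available-oxygen content 7 % by mass (> 4.5 % by mass), the perborate booster falls in Group R7.
Available-oxygen content 6.4 % by mass meets the Group R7 criterion (Oxidizer), so the perborate booster is Group R7.
Total Group R7: (three 0.5 oz packs = 42.6 g) + (three 0.4 oz packs = 34.08 g) = 76.68 g.
76.68 g ≤ 100 g (cargo aircraft limit, Group R7) — within limit.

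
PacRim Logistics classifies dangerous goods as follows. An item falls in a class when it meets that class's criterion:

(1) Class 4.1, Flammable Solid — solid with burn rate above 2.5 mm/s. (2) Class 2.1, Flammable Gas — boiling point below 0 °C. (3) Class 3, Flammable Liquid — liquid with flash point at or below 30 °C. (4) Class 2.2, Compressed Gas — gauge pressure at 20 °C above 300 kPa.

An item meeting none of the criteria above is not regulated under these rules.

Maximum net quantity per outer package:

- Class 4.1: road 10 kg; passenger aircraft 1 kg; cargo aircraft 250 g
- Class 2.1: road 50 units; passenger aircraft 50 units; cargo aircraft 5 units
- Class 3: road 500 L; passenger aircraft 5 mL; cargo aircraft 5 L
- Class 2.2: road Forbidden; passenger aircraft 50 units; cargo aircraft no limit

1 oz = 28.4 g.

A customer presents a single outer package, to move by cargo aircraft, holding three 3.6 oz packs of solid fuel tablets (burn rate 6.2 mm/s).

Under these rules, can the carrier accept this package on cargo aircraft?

No

Solid fuel tablets: burn rate 6.2 mm/s > 2.5 mm/s → Class 4.1 (Flammable Solid).
Class 4.1 quantity: three 3.6 oz packs = 306.72 g.
That exceeds the Class 4.1 cargo aircraft limit of 250 g.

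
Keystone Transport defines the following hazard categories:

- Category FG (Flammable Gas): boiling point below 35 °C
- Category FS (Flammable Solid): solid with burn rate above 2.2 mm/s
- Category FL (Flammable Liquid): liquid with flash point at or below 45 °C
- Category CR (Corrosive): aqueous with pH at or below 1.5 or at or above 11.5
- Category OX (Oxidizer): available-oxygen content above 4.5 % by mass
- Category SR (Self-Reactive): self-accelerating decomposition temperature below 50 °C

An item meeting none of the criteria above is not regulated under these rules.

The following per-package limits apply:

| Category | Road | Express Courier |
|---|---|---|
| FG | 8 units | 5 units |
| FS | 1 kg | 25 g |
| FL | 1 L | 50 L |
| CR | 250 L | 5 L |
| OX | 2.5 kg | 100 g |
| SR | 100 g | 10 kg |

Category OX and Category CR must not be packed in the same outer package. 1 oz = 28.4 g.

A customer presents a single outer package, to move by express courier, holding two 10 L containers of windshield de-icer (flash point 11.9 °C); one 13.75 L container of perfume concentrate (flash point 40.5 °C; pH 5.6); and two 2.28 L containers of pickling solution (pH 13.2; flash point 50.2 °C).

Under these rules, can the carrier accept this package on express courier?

With flash point 11.9 °C (≤ 45 °C), the windshield de-icer falls in Category FL.
With flash point 40.5 °C (≤ 45 °C), the perfume concentrate falls in Category FL.
Pickling solution: pH 13.2 ≥ 11.5 → Category CR (Corrosive).
Total Category FL: (two 10 L containers = 20 L) + 13.75 L = 33.75 L.
33.75 L ≤ 50 L (express courier limit, Category FL) — within limit.
Category CR quantity: two 2.28 L containers = 4.56 L.
That is within the Category CR express courier limit of 5 L.
The segregation rule (Category OX with Category CR) does not apply to Category FL with Category CR.
Every hazard category is within its express courier limit and no segregation rule is violated.

Yes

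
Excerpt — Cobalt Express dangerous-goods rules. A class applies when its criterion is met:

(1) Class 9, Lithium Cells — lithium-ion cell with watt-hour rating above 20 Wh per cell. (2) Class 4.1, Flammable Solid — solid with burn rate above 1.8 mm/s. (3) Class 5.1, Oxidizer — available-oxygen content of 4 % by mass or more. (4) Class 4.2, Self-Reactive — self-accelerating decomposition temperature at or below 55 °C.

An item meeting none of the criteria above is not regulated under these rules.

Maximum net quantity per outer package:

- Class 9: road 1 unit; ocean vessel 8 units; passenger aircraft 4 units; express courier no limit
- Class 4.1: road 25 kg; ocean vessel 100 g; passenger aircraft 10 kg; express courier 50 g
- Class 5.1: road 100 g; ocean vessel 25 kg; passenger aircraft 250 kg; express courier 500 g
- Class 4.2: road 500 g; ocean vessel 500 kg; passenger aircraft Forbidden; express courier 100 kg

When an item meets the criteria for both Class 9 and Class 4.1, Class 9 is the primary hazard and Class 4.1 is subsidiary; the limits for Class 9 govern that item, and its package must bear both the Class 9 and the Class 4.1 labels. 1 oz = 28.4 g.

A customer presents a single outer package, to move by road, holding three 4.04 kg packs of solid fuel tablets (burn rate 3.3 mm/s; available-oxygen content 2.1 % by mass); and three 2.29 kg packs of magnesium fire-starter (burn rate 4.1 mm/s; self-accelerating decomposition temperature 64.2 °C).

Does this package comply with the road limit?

Yes

Solid fuel tablets: burn rate 3.3 mm/s > 1.8 mm/s → Class 4.1 (Flammable Solid).
Burn rate 4.1 mm/s meets the Class 4.1 criterion (Flammable Solid), so the magnesium fire-starter is Class 4.1.
Total Class 4.1: (three 4.04 kg packs = 12.12 kg) + (three 2.29 kg packs = 6.87 kg) = 18.99 kg.
18.99 kg ≤ 25 kg (road limit, Class 4.1) — within limit.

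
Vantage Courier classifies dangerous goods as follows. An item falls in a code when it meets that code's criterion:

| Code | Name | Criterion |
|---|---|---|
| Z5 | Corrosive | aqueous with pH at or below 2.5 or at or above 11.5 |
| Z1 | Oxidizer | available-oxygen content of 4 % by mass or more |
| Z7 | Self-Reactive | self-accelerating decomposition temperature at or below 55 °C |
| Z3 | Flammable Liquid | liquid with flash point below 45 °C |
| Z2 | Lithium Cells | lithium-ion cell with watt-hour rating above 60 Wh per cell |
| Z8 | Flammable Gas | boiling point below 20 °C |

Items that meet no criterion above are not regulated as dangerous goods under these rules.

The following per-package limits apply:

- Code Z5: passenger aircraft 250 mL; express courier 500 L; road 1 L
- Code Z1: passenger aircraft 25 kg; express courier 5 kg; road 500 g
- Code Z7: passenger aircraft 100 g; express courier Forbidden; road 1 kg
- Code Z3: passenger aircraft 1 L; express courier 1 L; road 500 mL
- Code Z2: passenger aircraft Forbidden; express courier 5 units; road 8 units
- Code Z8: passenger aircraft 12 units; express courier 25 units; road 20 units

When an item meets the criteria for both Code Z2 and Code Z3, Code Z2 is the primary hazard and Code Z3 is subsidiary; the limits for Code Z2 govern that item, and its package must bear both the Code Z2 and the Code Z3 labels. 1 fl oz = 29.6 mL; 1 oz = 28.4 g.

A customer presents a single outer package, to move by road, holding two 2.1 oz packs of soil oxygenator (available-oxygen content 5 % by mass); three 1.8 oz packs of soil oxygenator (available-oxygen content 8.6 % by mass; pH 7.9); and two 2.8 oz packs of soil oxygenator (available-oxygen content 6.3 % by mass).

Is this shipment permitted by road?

Yes

Soil oxygenator: available-oxygen content 5 % by mass ≥ 4 % by mass → Code Z1 (Oxidizer).
Available-oxygen content 8.6 % by mass meets the Code Z1 criterion (Oxidizer), so the soil oxygenator is Code Z1.
With available-oxygen content 6.3 % by mass (≥ 4 % by mass), the soil oxygenator falls in Code Z1.
Total Code Z1: (two 2.1 oz packs = 119.28 g) + (three 1.8 oz packs = 153.36 g) + (two 2.8 oz packs = 159.04 g) = 431.68 g.
431.68 g ≤ 500 g (road limit, Code Z1) — within limit.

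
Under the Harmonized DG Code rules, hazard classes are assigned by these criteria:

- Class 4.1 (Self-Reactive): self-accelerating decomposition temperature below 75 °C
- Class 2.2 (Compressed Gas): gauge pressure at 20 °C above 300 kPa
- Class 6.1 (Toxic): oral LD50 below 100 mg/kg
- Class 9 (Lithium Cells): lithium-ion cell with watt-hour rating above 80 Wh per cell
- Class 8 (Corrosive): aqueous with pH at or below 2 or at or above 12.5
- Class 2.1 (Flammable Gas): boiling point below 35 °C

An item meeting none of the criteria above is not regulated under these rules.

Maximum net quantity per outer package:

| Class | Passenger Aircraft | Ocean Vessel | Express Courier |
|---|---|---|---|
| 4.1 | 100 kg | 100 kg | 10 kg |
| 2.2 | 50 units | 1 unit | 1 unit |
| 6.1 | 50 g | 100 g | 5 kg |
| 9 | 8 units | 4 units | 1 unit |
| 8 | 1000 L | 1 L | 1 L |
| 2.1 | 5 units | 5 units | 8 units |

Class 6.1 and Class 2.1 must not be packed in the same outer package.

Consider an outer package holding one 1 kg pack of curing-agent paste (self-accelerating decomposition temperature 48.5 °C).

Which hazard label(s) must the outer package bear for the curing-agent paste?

Self-accelerating decomposition temperature 48.5 °C meets the Class 4.1 criterion (Self-Reactive), so the curing-agent paste is Class 4.1.
Only the Class 4.1 label is required.

Class 4.1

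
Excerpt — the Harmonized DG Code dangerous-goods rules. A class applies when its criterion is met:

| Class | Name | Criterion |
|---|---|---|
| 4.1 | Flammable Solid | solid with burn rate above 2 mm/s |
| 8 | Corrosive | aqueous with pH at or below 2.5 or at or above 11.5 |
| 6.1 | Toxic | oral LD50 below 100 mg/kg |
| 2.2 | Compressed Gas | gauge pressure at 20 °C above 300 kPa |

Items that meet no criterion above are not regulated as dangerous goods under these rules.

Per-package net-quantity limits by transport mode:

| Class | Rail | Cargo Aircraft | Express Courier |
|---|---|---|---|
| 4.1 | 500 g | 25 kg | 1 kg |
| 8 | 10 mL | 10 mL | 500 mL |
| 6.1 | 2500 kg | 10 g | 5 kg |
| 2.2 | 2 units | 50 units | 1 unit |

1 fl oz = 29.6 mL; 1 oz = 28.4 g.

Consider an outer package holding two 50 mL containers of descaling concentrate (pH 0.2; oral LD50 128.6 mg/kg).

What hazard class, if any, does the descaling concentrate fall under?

Class 8

The descaling concentrate has pH 0.2, which is ≤ 2.5, so it is Class 8 (Corrosive).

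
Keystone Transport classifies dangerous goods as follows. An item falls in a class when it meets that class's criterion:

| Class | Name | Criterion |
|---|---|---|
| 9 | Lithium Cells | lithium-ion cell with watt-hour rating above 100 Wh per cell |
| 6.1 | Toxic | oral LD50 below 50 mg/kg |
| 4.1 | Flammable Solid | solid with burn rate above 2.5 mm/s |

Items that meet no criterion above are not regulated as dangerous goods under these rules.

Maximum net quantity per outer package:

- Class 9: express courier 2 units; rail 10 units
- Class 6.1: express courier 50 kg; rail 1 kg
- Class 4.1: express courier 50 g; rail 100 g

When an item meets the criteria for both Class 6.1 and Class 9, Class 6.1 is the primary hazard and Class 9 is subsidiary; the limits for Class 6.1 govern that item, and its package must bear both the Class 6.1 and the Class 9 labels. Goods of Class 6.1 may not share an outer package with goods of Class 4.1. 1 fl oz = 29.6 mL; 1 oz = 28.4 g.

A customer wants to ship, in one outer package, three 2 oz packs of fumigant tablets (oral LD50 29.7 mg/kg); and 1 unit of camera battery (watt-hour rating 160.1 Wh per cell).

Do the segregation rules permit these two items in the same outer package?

Yes

The fumigant tablets have oral LD50 29.7 mg/kg, which is < 50 mg/kg, so they are Class 6.1 (Toxic).
Camera battery: watt-hour rating 160.1 Wh per cell > 100 Wh per cell → Class 9 (Lithium Cells).
No segregation rule bars Class 6.1 with Class 9.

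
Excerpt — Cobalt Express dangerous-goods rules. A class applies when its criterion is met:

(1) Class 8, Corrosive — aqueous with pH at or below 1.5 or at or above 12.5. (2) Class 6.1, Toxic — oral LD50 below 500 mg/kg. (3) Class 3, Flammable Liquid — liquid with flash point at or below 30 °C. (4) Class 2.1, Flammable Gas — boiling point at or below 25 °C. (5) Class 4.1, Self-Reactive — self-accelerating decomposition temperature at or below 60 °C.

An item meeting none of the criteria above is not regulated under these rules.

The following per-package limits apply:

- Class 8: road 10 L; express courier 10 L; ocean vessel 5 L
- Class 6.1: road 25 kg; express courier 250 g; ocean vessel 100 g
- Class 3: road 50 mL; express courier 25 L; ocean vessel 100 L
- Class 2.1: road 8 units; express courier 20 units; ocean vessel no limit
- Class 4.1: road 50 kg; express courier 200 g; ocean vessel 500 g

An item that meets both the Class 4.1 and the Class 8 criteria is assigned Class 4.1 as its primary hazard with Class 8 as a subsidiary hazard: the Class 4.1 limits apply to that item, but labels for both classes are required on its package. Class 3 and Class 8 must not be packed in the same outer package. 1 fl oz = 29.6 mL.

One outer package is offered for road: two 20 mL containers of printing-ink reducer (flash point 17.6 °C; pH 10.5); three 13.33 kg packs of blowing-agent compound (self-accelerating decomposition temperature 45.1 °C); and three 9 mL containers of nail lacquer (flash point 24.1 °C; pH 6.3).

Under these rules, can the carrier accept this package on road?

No

The printing-ink reducer has flash point 17.6 °C, which is ≤ 30 °C, so it is Class 3 (Flammable Liquid).
The blowing-agent compound has self-accelerating decomposition temperature 45.1 °C, which is ≤ 60 °C, so it is Class 4.1 (Self-Reactive).
With flash point 24.1 °C (≤ 30 °C), the nail lacquer falls in Class 3.
Class 3 net quantity: (two 20 mL containers = 40 mL) + (three 9 mL containers = 27 mL) = 67 mL.
That exceeds the Class 3 road limit of 50 mL.
Class 4.1 quantity: three 13.33 kg packs = 39.99 kg.
39.99 kg is within the road limit of 50 kg for Class 4.1.
The segregation rule (Class 3 with Class 8) does not apply to Class 3 with Class 4.1.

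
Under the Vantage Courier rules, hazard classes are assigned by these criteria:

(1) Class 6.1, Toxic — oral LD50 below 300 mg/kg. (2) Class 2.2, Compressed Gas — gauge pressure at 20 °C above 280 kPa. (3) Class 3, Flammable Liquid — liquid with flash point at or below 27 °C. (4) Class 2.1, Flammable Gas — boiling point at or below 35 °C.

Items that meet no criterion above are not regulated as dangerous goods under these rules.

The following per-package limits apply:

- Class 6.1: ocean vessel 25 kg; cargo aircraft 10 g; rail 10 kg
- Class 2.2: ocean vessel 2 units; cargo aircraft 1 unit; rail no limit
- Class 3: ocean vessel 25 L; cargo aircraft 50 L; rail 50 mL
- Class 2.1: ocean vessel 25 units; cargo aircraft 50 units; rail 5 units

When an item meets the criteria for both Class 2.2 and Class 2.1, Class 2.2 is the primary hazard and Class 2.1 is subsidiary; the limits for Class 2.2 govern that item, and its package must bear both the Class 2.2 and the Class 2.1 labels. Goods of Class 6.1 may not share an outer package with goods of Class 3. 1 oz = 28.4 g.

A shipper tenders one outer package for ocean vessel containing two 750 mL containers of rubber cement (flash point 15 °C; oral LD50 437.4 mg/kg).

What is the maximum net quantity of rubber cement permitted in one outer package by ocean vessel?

Flash point 15 °C meets the Class 3 criterion (Flammable Liquid), so the rubber cement is Class 3.
The ocean vessel limit for Class 3 is 25 L.

25 L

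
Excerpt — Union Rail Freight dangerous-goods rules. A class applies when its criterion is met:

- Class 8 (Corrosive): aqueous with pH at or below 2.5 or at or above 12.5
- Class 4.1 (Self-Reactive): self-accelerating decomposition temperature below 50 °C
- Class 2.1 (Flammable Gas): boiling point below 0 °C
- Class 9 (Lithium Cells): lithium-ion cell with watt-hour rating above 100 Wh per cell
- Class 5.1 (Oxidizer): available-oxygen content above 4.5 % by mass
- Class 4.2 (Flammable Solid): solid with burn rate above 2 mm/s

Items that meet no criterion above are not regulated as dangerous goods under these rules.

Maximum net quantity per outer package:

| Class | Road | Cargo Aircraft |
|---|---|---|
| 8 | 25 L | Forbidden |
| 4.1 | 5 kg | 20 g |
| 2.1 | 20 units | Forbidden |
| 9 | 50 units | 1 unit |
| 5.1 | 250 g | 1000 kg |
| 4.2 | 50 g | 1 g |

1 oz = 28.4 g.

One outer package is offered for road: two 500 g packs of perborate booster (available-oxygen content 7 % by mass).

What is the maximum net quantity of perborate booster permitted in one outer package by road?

Perborate booster: available-oxygen content 7 % by mass > 4.5 % by mass → Class 5.1 (Oxidizer).
The road limit for Class 5.1 is 250 g.

250 g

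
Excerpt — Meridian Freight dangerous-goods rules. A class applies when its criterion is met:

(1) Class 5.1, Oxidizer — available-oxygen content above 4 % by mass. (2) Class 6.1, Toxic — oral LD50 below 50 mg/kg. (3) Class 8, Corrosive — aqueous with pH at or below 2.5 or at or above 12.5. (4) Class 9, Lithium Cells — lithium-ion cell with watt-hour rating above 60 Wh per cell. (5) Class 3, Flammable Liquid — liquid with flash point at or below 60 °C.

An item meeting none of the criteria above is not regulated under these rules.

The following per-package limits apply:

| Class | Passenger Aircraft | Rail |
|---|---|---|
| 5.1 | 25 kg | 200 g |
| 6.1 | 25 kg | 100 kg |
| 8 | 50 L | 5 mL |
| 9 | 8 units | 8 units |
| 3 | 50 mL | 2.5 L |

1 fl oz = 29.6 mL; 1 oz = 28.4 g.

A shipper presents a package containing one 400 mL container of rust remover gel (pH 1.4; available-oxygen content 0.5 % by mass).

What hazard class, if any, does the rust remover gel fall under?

Class 8

The rust remover gel has pH 1.4, which is ≤ 2.5, so it is Class 8 (Corrosive).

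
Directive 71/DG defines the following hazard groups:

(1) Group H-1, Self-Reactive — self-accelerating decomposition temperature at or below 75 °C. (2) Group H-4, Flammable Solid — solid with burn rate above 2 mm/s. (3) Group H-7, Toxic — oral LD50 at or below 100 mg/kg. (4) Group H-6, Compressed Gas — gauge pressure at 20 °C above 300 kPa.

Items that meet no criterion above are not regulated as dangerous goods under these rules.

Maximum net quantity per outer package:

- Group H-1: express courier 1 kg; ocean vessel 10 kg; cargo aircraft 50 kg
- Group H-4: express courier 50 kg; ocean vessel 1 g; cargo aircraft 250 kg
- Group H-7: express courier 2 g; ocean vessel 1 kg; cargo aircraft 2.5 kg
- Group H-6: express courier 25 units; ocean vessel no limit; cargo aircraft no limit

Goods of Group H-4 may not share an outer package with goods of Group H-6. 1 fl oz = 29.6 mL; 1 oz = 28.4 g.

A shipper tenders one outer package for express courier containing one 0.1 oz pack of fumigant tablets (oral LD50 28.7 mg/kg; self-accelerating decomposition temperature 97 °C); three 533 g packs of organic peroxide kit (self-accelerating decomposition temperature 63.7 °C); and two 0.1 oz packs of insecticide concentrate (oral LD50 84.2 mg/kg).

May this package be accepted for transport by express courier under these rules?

The fumigant tablets have oral LD50 28.7 mg/kg, which is ≤ 100 mg/kg, so they are Group H-7 (Toxic).
The organic peroxide kit has self-accelerating decomposition temperature 63.7 °C, which is ≤ 75 °C, so it is Group H-1 (Self-Reactive).
The insecticide concentrate has oral LD50 84.2 mg/kg, which is ≤ 100 mg/kg, so it is Group H-7 (Toxic).
Group H-1 quantity: three 533 g packs = 1.599 kg.
That exceeds the Group H-1 express courier limit of 1 kg.
Group H-7 net quantity: (one 0.1 oz pack = 2.84 g) + (two 0.1 oz packs = 5.68 g) = 8.52 g.
8.52 g exceeds the express courier limit of 2 g for Group H-7.
The segregation rule (Group H-4 with Group H-6) does not apply to Group H-1 with Group H-7.

No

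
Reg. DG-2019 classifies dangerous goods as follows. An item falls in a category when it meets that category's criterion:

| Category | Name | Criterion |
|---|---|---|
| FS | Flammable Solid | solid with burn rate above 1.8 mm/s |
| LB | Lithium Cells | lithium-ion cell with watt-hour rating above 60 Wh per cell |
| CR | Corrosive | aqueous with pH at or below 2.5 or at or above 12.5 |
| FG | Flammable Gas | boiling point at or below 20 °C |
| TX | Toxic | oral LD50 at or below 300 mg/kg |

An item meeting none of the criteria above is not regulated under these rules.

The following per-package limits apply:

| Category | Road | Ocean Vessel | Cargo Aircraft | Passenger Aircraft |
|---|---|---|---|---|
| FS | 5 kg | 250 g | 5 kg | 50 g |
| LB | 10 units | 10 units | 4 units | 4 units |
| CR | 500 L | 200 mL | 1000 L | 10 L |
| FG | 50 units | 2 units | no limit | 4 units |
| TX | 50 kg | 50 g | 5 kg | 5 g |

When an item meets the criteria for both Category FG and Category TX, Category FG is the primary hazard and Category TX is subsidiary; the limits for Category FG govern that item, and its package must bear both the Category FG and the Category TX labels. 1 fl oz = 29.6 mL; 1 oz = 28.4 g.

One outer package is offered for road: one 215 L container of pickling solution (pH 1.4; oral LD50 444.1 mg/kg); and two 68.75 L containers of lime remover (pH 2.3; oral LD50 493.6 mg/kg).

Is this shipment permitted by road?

Yes

The pickling solution has pH 1.4, which is ≤ 2.5, so it is Category CR (Corrosive).
With pH 2.3 (≤ 2.5), the lime remover falls in Category CR.
Category CR net quantity: 215 L + (two 68.75 L containers = 137.5 L) = 352.5 L.
352.5 L ≤ 500 L (road limit, Category CR) — within limit.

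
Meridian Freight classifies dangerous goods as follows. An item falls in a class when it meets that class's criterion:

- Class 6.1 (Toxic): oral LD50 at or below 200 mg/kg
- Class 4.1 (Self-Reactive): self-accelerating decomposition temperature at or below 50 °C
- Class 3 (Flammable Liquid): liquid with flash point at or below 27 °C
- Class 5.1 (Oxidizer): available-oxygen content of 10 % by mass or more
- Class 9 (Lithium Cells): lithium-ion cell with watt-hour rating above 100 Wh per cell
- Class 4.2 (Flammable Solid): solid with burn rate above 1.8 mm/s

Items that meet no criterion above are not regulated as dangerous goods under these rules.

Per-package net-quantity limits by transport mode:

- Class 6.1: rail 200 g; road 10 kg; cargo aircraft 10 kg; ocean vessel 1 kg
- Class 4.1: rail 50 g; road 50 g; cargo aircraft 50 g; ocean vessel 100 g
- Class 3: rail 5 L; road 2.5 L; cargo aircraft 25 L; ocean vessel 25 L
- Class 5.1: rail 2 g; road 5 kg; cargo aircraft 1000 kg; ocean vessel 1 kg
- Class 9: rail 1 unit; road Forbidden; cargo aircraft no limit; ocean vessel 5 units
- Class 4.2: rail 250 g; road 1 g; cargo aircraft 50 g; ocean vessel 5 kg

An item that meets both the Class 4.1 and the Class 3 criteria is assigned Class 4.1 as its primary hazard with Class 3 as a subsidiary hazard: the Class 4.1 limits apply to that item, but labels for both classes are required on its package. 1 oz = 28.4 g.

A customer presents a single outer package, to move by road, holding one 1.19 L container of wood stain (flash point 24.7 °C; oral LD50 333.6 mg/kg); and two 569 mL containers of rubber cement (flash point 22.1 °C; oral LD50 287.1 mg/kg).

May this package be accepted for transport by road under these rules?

Yes

Flash point 24.7 °C meets the Class 3 criterion (Flammable Liquid), so the wood stain is Class 3.
The rubber cement has flash point 22.1 °C, which is ≤ 27 °C, so it is Class 3 (Flammable Liquid).
Total Class 3: 1.19 L + (two 569 mL containers = 1.138 L) = 2.328 L.
2.328 L ≤ 2.5 L (road limit, Class 3) — within limit.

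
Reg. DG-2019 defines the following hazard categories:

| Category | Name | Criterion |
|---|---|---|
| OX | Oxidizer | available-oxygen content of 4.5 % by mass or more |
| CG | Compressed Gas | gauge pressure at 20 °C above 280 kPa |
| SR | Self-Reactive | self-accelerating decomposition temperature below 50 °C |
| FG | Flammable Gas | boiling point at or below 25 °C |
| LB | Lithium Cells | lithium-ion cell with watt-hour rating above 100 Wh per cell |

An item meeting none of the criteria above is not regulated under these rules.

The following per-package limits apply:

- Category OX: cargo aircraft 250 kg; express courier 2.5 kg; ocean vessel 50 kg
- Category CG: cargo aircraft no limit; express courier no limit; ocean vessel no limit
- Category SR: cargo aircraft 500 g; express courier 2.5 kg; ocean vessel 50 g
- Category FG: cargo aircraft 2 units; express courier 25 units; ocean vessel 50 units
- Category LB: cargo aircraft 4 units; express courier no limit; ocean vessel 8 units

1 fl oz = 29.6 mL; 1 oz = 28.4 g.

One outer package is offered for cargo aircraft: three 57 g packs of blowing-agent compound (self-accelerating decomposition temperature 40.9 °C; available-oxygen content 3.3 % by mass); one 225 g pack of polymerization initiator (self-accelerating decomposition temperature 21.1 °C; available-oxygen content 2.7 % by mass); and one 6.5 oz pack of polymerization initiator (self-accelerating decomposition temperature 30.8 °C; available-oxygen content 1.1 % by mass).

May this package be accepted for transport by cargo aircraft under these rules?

The blowing-agent compound has self-accelerating decomposition temperature 40.9 °C, which is < 50 °C, so it is Category SR (Self-Reactive).
The polymerization initiator has self-accelerating decomposition temperature 21.1 °C, which is < 50 °C, so it is Category SR (Self-Reactive).
The polymerization initiator has self-accelerating decomposition temperature 30.8 °C, which is < 50 °C, so it is Category SR (Self-Reactive).
Category SR net quantity: (three 57 g packs = 171 g) + 225 g + (one 6.5 oz pack = 184.6 g) = 580.6 g.
580.6 g > 500 g (cargo aircraft limit, Category SR) — over the limit.

No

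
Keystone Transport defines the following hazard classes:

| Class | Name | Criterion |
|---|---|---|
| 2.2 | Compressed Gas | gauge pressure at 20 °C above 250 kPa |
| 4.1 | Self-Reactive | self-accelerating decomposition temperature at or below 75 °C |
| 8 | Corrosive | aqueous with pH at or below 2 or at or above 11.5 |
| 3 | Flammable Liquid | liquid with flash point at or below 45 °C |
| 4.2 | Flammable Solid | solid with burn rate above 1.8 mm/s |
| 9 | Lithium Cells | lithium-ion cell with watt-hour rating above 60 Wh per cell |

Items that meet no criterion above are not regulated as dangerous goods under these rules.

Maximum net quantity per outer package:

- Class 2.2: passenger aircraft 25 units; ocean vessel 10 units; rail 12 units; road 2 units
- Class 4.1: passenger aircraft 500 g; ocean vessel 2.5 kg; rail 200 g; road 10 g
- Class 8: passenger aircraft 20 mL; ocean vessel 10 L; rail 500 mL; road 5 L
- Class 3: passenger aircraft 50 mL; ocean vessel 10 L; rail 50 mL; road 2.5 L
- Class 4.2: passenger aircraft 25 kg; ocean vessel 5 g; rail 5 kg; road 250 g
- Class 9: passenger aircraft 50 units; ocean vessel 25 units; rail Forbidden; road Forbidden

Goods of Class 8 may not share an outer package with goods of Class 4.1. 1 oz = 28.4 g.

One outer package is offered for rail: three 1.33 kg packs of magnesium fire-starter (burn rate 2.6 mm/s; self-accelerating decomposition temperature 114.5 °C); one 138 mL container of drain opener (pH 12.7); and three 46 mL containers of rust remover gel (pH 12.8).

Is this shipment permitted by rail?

The magnesium fire-starter has burn rate 2.6 mm/s, which is > 1.8 mm/s, so it is Class 4.2 (Flammable Solid).
Drain opener: pH 12.7 ≥ 11.5 → Class 8 (Corrosive).
Rust remover gel: pH 12.8 ≥ 11.5 → Class 8 (Corrosive).
Class 8 net quantity: 138 mL + (three 46 mL containers = 138 mL) = 276 mL.
That is within the Class 8 rail limit of 500 mL.
Class 4.2 quantity: three 1.33 kg packs = 3.99 kg.
3.99 kg ≤ 5 kg (rail limit, Class 4.2) — within limit.
The segregation rule (Class 8 with Class 4.1) does not apply to Class 8 with Class 4.2.
Every hazard class is within its rail limit and no segregation rule is violated.

Yes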